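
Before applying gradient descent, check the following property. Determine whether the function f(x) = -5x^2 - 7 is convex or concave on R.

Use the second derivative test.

f(x) = -5x^2 - 7
f'(x) = -10x + 0
f''(x) = -10
Since f''(x) = -10 < 0 for all x, f is concave on R.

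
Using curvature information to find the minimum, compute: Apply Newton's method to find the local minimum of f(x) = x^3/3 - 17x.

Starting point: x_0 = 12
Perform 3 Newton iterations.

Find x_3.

f(x) = x^3/3 - 17x
f'(x) = x^2 - 17, f''(x) = 2x
Newton update: x_{n+1} = x_n - (x_n^2 - 17)/(2*x_n)
Step 1: x_0 = 12, f'=127, f''=24, x_1 = 161/24
Step 2: x_1 = 161/24, f'=16129/576, f''=161/12, x_2 = 35713/7728
Step 3: x_2 = 35713/7728, f'=260144641/59721984, f''=35713/3864, x_3 = 2290692097/551980128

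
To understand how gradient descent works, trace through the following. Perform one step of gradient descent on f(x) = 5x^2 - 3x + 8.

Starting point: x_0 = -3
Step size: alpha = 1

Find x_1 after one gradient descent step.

f(x) = 5x^2 - 3x + 8
f'(x) = 10x - 3
f'(-3) = 10*-3 + (-3) = -33
x_1 = x_0 - alpha * f'(x_0) = -3 - 1 * -33 = 30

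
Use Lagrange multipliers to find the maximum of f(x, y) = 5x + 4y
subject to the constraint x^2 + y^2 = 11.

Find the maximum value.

Set up Lagrange conditions: grad f = lambda * grad g
  5 = 2*lambda*x
  4 = 2*lambda*y
From these: x/y = 5/4, so x = 5t, y = 4t for some t.
Substitute into constraint: (5t)^2 + (4t)^2 = 11
  t^2 * 41 = 11
  t = sqrt(11/41)
Maximum = 5*x + 4*y = (5^2 + 4^2)*t = 41 * sqrt(11/41) = sqrt(451)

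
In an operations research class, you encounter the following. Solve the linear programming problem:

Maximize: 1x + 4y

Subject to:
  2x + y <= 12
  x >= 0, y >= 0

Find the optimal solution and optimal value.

The feasible region has vertices at [(0, 0), (6, 0), (0, 12)].
Checking objective 1x + 4y at each vertex:
  (0, 0): 1*0 + 4*0 = 0
  (6, 0): 1*6 + 4*0 = 6
  (0, 12): 1*0 + 4*12 = 48
Maximum is 48 at (0, 12).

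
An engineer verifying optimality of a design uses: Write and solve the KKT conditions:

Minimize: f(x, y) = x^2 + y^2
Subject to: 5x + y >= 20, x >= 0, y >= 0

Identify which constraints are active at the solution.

KKT conditions for min x^2 + y^2 s.t. 5x + 1y >= 20, x >= 0, y >= 0:
Stationarity: 2x = mu*5 + mu_x, 2y = mu*1 + mu_y, with mu, mu_x, mu_y >= 0
Complementary slackness: mu*(5x + y - 20) = 0, mu_x*x = 0, mu_y*y = 0
(0, 0) is infeasible (5*0 + 1*0 < 20), so if mu = 0 stationarity would force x = mu_x/2 >= 0, y = mu_y/2 >= 0 with mu_x*x = mu_y*y = 0, i.e. x = y = 0: contradiction. Hence mu > 0 and 5x + y = 20 is active.
Try x > 0, y > 0 (so mu_x = mu_y = 0): x = 5*mu/2, y = 1*mu/2
Substitute: 5*(5*mu/2) + 1*(1*mu/2) = 20
  mu*26/2 = 20 => mu = 20/13
x* = 50/13 > 0, y* = 10/13 > 0, consistent with mu_x = mu_y = 0.
f is convex and the constraints are linear, so this KKT point is the global minimum.
f* = 200/13
Active constraints: 5x + y >= 20 (holds with equality, mu = 20/13 > 0); x >= 0 and y >= 0 are inactive (mu_x = mu_y = 0).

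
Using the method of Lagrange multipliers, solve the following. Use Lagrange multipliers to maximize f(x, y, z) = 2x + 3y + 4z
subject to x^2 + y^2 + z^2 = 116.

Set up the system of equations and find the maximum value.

Lagrange conditions: 2 = 2*lambda*x, 3 = 2*lambda*y, 4 = 2*lambda*z
So x:2 = y:3 = z:4, i.e. x = 2t, y = 3t, z = 4t
Constraint: t^2*(2^2 + 3^2 + 4^2) = 116
  t^2 * 29 = 116  =>  t = sqrt(4)
Maximum = 2*2t + 3*3t + 4*4t = 29*sqrt(4) = 58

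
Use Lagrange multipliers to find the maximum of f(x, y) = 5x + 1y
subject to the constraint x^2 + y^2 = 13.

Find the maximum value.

Set up Lagrange conditions: grad f = lambda * grad g
  5 = 2*lambda*x
  1 = 2*lambda*y
From these: x/y = 5/1, so x = 5t, y = 1t for some t.
Substitute into constraint: (5t)^2 + (1t)^2 = 13
  t^2 * 26 = 13
  t = sqrt(13/26)
Maximum = 5*x + 1*y = (5^2 + 1^2)*t = 26 * sqrt(13/26) = sqrt(338)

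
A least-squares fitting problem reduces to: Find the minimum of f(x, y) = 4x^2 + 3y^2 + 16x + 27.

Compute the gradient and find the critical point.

f(x,y) = 4x^2 + 3y^2 + 16x + 27
df/dx = 8x + (16) = 0  =>  x = -2
df/dy = 6y + (0) = 0  =>  y = 0
f(-2, 0) = 4*(-2)^2 + 3*(0)^2 + 16*(-2) + 27 = 11
Hessian is diagonal with entries 8, 6 > 0, so this is a minimum.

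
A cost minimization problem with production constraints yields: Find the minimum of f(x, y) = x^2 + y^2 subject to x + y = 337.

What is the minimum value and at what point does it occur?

Substitute y = 337 - x into f(x,y) = x^2 + y^2:
g(x) = x^2 + (337 - x)^2 = 2x^2 - 674x + 113569
g'(x) = 4x - 674 = 0  =>  x = 337/2
y = 337 - 337/2 = 337/2
Minimum value = (337/2)^2 + (337/2)^2 = 113569/2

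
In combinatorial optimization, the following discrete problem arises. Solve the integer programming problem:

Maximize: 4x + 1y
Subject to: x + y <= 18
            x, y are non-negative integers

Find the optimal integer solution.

Objective: 4x + 1y, constraint: x + y <= 18
Coefficient of x is 4 >= coefficient of y is 1, so allocate the entire budget to x.
Optimal: x = 18, y = 0, value = 72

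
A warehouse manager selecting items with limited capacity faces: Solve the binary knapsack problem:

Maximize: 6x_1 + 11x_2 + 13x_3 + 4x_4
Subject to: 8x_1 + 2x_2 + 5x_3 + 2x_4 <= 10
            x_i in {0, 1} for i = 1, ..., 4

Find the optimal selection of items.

Items: item 1 (v=6, w=8), item 2 (v=11, w=2), item 3 (v=13, w=5), item 4 (v=4, w=2)
Capacity: 10
Checking all 16 subsets (w = total weight, v = total value):
  {}: w = 0, v = 0
  {1}: w = 8, v = 6
  {2}: w = 2, v = 11
  {3}: w = 5, v = 13
  {4}: w = 2, v = 4
  {1, 2}: w = 10, v = 17
  {1, 3}: w = 13 > 10, infeasible
  {1, 4}: w = 10, v = 10
  {2, 3}: w = 7, v = 24
  {2, 4}: w = 4, v = 15
  {3, 4}: w = 7, v = 17
  {1, 2, 3}: w = 15 > 10, infeasible
  {1, 2, 4}: w = 12 > 10, infeasible
  {1, 3, 4}: w = 15 > 10, infeasible
  {2, 3, 4}: w = 9, v = 28
  {1, 2, 3, 4}: w = 17 > 10, infeasible
Best feasible subset: items [2, 3, 4]
Total weight: 9 <= 10, total value: 28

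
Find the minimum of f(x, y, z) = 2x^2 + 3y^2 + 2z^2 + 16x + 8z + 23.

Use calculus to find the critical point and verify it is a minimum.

f(x,y,z) = 2x^2 + 3y^2 + 2z^2 + 16x + 8z + 23
df/dx = 4x + (16) = 0 => x = -4
df/dy = 6y + (0) = 0 => y = 0
df/dz = 4z + (8) = 0 => z = -2
f(-4,0,-2) = 2*(-4)^2 + 3*(0)^2 + 2*(-2)^2 + 16*(-4) + 8*(-2) + 23 = -17
Hessian is diagonal with entries 4, 6, 4 > 0, confirmed minimum.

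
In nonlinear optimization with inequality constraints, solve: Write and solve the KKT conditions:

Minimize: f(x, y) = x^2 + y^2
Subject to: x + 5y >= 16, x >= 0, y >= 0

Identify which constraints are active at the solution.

KKT conditions for min x^2 + y^2 s.t. 1x + 5y >= 16, x >= 0, y >= 0:
Stationarity: 2x = mu*1 + mu_x, 2y = mu*5 + mu_y, with mu, mu_x, mu_y >= 0
Complementary slackness: mu*(x + 5y - 16) = 0, mu_x*x = 0, mu_y*y = 0
(0, 0) is infeasible (1*0 + 5*0 < 16), so if mu = 0 stationarity would force x = mu_x/2 >= 0, y = mu_y/2 >= 0 with mu_x*x = mu_y*y = 0, i.e. x = y = 0: contradiction. Hence mu > 0 and x + 5y = 16 is active.
Try x > 0, y > 0 (so mu_x = mu_y = 0): x = 1*mu/2, y = 5*mu/2
Substitute: 1*(1*mu/2) + 5*(5*mu/2) = 16
  mu*26/2 = 16 => mu = 16/13
x* = 8/13 > 0, y* = 40/13 > 0, consistent with mu_x = mu_y = 0.
f is convex and the constraints are linear, so this KKT point is the global minimum.
f* = 128/13
Active constraints: x + 5y >= 16 (holds with equality, mu = 16/13 > 0); x >= 0 and y >= 0 are inactive (mu_x = mu_y = 0).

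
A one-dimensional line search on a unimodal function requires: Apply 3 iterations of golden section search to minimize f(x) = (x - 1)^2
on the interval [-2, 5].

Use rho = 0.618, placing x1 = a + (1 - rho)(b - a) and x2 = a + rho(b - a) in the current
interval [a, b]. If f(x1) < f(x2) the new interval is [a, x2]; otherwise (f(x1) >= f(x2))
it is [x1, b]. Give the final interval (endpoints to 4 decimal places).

Golden section search for min of f(x) = (x - 1)^2 on [-2, 5].
Each step: x1 = a + (1 - rho)(b - a), x2 = a + rho(b - a); if f(x1) < f(x2) keep [a, x2], otherwise keep [x1, b].
Step 1: [-2.0000, 5.0000], x1=0.6740 (f=0.1063), x2=2.3260 (f=1.7583); f(x1) < f(x2) => keep [-2.0000, 2.3260]
Step 2: [-2.0000, 2.3260], x1=-0.3475 (f=1.8157), x2=0.6735 (f=0.1066); f(x1) > f(x2) => keep [-0.3475, 2.3260]
Step 3: [-0.3475, 2.3260], x1=0.6738 (f=0.1064), x2=1.3047 (f=0.0929); f(x1) > f(x2) => keep [0.6738, 2.3260]
Final interval: [0.6738, 2.3260]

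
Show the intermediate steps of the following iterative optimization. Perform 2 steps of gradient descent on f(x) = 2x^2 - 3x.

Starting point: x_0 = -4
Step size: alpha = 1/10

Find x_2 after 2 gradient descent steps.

f(x) = 2x^2 - 3x, f'(x) = 4x + (-3)
Step 1: f'(-4) = -19, x_1 = -4 - 1/10 * -19 = -21/10
Step 2: f'(-21/10) = -57/5, x_2 = -21/10 - 1/10 * -57/5 = -24/25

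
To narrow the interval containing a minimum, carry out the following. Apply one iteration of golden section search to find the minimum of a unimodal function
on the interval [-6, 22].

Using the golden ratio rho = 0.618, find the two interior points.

Golden section search on [-6, 22].
Golden ratio rho = 0.618 (approx).
Interior points:
  x_1 = -6 + (1-0.618)*28 = 4.6960
  x_2 = -6 + 0.618*28 = 11.3040
Compare f(x_1) and f(x_2) to determine which subinterval to keep.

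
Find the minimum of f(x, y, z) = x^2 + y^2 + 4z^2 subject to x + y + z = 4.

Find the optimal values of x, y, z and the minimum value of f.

Using Lagrange multipliers on f = x^2 + y^2 + 4z^2 with constraint x + y + z = 4:
Conditions: 2*1*x = lambda, 2*1*y = lambda, 2*4*z = lambda
So x = lambda/2, y = lambda/2, z = lambda/8
Substituting into constraint: lambda * (9/8) = 4
lambda = 32/9
x = 16/9, y = 16/9, z = 4/9
Minimum value = 64/9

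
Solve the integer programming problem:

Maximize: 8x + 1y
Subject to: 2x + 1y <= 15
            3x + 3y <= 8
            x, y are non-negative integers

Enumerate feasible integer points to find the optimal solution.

Constraint 1: 2x + 1y <= 15
Constraint 2: 3x + 3y <= 8
Feasible x range (need y >= 0): 0 <= x <= min(15/2, 8/3) => x in {0, ..., 2}.
Enumerate feasible integer points row by row (the coefficient of y is 1 > 0, so for each x the largest feasible y gives the best value):
  x = 0: y <= min((15 - 2*0)/1, (8 - 3*0)/3) => y in {0, ..., 2}; best 8*0 + 1*2 = 2
  x = 1: y <= min((15 - 2*1)/1, (8 - 3*1)/3) => y in {0, ..., 1}; best 8*1 + 1*1 = 9
  x = 2: y <= min((15 - 2*2)/1, (8 - 3*2)/3) => y in {0}; best 8*2 + 1*0 = 16
The maximum 8x + 1y = 16 is achieved at x = 2, y = 0.
Check: 2*2 + 1*0 = 4 <= 15 and 3*2 + 3*0 = 6 <= 8.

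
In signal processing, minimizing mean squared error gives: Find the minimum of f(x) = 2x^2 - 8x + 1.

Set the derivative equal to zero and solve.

f(x) = 2x^2 - 8x + 1
f'(x) = 4x + (-8) = 0
x = 8/4 = 2
f(2) = -7
Since f''(x) = 4 > 0, this is a minimum.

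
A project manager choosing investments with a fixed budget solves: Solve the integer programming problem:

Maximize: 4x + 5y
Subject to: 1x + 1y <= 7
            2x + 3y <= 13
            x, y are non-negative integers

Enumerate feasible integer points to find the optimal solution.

Constraint 1: 1x + 1y <= 7
Constraint 2: 2x + 3y <= 13
Feasible x range (need y >= 0): 0 <= x <= min(7/1, 13/2) => x in {0, ..., 6}.
Enumerate feasible integer points row by row (the coefficient of y is 5 > 0, so for each x the largest feasible y gives the best value):
  x = 0: y <= min((7 - 1*0)/1, (13 - 2*0)/3) => y in {0, ..., 4}; best 4*0 + 5*4 = 20
  x = 1: y <= min((7 - 1*1)/1, (13 - 2*1)/3) => y in {0, ..., 3}; best 4*1 + 5*3 = 19
  x = 2: y <= min((7 - 1*2)/1, (13 - 2*2)/3) => y in {0, ..., 3}; best 4*2 + 5*3 = 23
  x = 3: y <= min((7 - 1*3)/1, (13 - 2*3)/3) => y in {0, ..., 2}; best 4*3 + 5*2 = 22
  x = 4: y <= min((7 - 1*4)/1, (13 - 2*4)/3) => y in {0, ..., 1}; best 4*4 + 5*1 = 21
  x = 5: y <= min((7 - 1*5)/1, (13 - 2*5)/3) => y in {0, ..., 1}; best 4*5 + 5*1 = 25
  x = 6: y <= min((7 - 1*6)/1, (13 - 2*6)/3) => y in {0}; best 4*6 + 5*0 = 24
The maximum 4x + 5y = 25 is achieved at x = 5, y = 1.
Check: 1*5 + 1*1 = 6 <= 7 and 2*5 + 3*1 = 13 <= 13.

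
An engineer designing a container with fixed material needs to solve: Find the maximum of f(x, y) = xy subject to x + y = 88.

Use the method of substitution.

Substitute y = 88 - x into f(x,y) = xy:
g(x) = x(88 - x) = 88x - x^2
g'(x) = 88 - 2x = 0  =>  x = 44
y = 88 - 44 = 44
Maximum value = 44 * 44 = 1936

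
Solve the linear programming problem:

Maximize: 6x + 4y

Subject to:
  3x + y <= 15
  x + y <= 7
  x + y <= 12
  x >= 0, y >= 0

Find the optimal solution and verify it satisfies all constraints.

Feasible vertices: (0, 0), (0, 7), (4, 3), (5, 0)
Objective 6x + 4y at each vertex:
  (0, 0): 0
  (0, 7): 28
  (4, 3): 36
  (5, 0): 30
Maximum is 36 at (4, 3).
Verify constraints at (x, y) = (4, 3):
  3*4 + 1*3 = 15 <= 15 (active)
  1*4 + 1*3 = 7 <= 7 (active)
  1*4 + 1*3 = 7 <= 12
  x = 4 >= 0, y = 3 >= 0. All constraints satisfied.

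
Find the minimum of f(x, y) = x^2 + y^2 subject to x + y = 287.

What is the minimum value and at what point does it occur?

Substitute y = 287 - x into f(x,y) = x^2 + y^2:
g(x) = x^2 + (287 - x)^2 = 2x^2 - 574x + 82369
g'(x) = 4x - 574 = 0  =>  x = 287/2
y = 287 - 287/2 = 287/2
Minimum value = (287/2)^2 + (287/2)^2 = 82369/2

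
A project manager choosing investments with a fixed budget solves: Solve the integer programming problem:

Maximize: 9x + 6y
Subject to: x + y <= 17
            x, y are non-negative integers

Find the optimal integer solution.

Objective: 9x + 6y, constraint: x + y <= 17
Coefficient of x is 9 >= coefficient of y is 6, so allocate the entire budget to x.
Optimal: x = 17, y = 0, value = 153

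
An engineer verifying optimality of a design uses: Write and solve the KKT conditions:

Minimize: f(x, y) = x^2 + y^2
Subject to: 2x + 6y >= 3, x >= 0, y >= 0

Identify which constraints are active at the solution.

KKT conditions for min x^2 + y^2 s.t. 2x + 6y >= 3, x >= 0, y >= 0:
Stationarity: 2x = mu*2 + mu_x, 2y = mu*6 + mu_y, with mu, mu_x, mu_y >= 0
Complementary slackness: mu*(2x + 6y - 3) = 0, mu_x*x = 0, mu_y*y = 0
(0, 0) is infeasible (2*0 + 6*0 < 3), so if mu = 0 stationarity would force x = mu_x/2 >= 0, y = mu_y/2 >= 0 with mu_x*x = mu_y*y = 0, i.e. x = y = 0: contradiction. Hence mu > 0 and 2x + 6y = 3 is active.
Try x > 0, y > 0 (so mu_x = mu_y = 0): x = 2*mu/2, y = 6*mu/2
Substitute: 2*(2*mu/2) + 6*(6*mu/2) = 3
  mu*40/2 = 3 => mu = 3/20
x* = 3/20 > 0, y* = 9/20 > 0, consistent with mu_x = mu_y = 0.
f is convex and the constraints are linear, so this KKT point is the global minimum.
f* = 9/40
Active constraints: 2x + 6y >= 3 (holds with equality, mu = 3/20 > 0); x >= 0 and y >= 0 are inactive (mu_x = mu_y = 0).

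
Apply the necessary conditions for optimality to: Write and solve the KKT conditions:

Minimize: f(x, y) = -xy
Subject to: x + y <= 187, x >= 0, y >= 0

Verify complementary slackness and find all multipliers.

Problem: min -xy s.t. x + y <= 187 (multiplier lambda), x >= 0 (mu_x), y >= 0 (mu_y)
KKT stationarity: -y + lambda - mu_x = 0, -x + lambda - mu_y = 0, with lambda, mu_x, mu_y >= 0
Complementary slackness: lambda*(x + y - 187) = 0, mu_x*x = 0, mu_y*y = 0
If lambda = 0: y = -mu_x <= 0 and x = -mu_y <= 0 force x = y = 0 with f = 0; but x = y = 187/2 is feasible with f = -34969/4 < 0, so this is not the minimum. Hence lambda > 0 and x + y = 187.
Try x > 0, y > 0 (so mu_x = mu_y = 0): y = lambda, x = lambda => x = y = lambda
x + y = 187 => 2*lambda = 187 => lambda = 187/2
x* = y* = 187/2 > 0, consistent with mu_x = mu_y = 0.
(Any feasible point with x = 0 or y = 0 has f = 0 > -34969/4, so the minimum is not on those boundaries.)
min(-xy) = -34969/4 (i.e. max xy = 34969/4)
Multipliers: lambda = 187/2, mu_x = 0, mu_y = 0
Complementary slackness: lambda*(x + y - 187) = 187/2*(187/2 + 187/2 - 187) = 0, mu_x*x = 0*187/2 = 0, mu_y*y = 0*187/2 = 0. Satisfied.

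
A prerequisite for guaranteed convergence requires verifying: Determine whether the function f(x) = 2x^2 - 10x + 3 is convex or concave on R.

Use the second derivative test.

f(x) = 2x^2 - 10x + 3
f'(x) = 4x - 10
f''(x) = 4
Since f''(x) = 4 > 0 for all x, f is convex on R.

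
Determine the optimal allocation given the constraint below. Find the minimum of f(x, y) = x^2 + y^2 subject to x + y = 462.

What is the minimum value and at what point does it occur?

Substitute y = 462 - x into f(x,y) = x^2 + y^2:
g(x) = x^2 + (462 - x)^2 = 2x^2 - 924x + 213444
g'(x) = 4x - 924 = 0  =>  x = 231
y = 462 - 231 = 231
Minimum value = 231^2 + 231^2 = 106722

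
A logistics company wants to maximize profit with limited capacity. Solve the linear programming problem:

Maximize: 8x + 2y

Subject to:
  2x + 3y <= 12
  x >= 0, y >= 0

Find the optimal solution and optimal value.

The feasible region has vertices at [(0, 0), (6, 0), (0, 4)].
Checking objective 8x + 2y at each vertex:
  (0, 0): 8*0 + 2*0 = 0
  (6, 0): 8*6 + 2*0 = 48
  (0, 4): 8*0 + 2*4 = 8
Maximum is 48 at (6, 0).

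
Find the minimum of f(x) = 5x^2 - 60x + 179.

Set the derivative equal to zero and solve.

f(x) = 5x^2 - 60x + 179
f'(x) = 10x + (-60) = 0
x = 60/10 = 6
f(6) = -1
Since f''(x) = 10 > 0, this is a minimum.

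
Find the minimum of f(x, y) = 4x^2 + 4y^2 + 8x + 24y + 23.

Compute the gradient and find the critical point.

f(x,y) = 4x^2 + 4y^2 + 8x + 24y + 23
df/dx = 8x + (8) = 0  =>  x = -1
df/dy = 8y + (24) = 0  =>  y = -3
f(-1, -3) = 4*(-1)^2 + 4*(-3)^2 + 8*(-1) + 24*(-3) + 23 = -17
Hessian is diagonal with entries 8, 8 > 0, so this is a minimum.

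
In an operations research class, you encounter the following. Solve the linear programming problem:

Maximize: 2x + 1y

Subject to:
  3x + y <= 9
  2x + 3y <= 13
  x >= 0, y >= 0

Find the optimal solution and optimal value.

Feasible vertices: (0, 0), (0, 13/3), (2, 3), (3, 0)
Objective 2x + 1y at each:
  (0, 0): 0
  (0, 13/3): 13/3
  (2, 3): 7
  (3, 0): 6
Maximum is 7 at (2, 3).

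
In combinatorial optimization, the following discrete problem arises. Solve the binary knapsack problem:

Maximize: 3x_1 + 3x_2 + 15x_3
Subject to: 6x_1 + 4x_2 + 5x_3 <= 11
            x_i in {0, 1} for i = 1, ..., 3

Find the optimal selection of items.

Items: item 1 (v=3, w=6), item 2 (v=3, w=4), item 3 (v=15, w=5)
Capacity: 11
Checking all 8 subsets (w = total weight, v = total value):
  {}: w = 0, v = 0
  {1}: w = 6, v = 3
  {2}: w = 4, v = 3
  {3}: w = 5, v = 15
  {1, 2}: w = 10, v = 6
  {1, 3}: w = 11, v = 18
  {2, 3}: w = 9, v = 18
  {1, 2, 3}: w = 15 > 11, infeasible
Best feasible subset: items [1, 3]
(The same value 18 is also attained by {2, 3}.)
Total weight: 11 <= 11, total value: 18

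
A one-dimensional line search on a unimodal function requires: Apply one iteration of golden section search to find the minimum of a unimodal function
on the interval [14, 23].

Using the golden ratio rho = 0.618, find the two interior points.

Golden section search on [14, 23].
Golden ratio rho = 0.618 (approx).
Interior points:
  x_1 = 14 + (1-0.618)*9 = 17.4380
  x_2 = 14 + 0.618*9 = 19.5620
Compare f(x_1) and f(x_2) to determine which subinterval to keep.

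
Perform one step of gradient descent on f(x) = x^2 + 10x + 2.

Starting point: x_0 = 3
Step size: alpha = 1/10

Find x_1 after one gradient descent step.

f(x) = x^2 + 10x + 2
f'(x) = 2x + 10
f'(3) = 2*3 + (10) = 16
x_1 = x_0 - alpha * f'(x_0) = 3 - 1/10 * 16 = 7/5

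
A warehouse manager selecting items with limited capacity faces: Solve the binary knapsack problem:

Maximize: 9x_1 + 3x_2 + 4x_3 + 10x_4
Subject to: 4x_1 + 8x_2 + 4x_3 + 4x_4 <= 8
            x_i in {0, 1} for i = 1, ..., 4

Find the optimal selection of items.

Items: item 1 (v=9, w=4), item 2 (v=3, w=8), item 3 (v=4, w=4), item 4 (v=10, w=4)
Capacity: 8
Checking all 16 subsets (w = total weight, v = total value):
  {}: w = 0, v = 0
  {1}: w = 4, v = 9
  {2}: w = 8, v = 3
  {3}: w = 4, v = 4
  {4}: w = 4, v = 10
  {1, 2}: w = 12 > 8, infeasible
  {1, 3}: w = 8, v = 13
  {1, 4}: w = 8, v = 19
  {2, 3}: w = 12 > 8, infeasible
  {2, 4}: w = 12 > 8, infeasible
  {3, 4}: w = 8, v = 14
  {1, 2, 3}: w = 16 > 8, infeasible
  {1, 2, 4}: w = 16 > 8, infeasible
  {1, 3, 4}: w = 12 > 8, infeasible
  {2, 3, 4}: w = 16 > 8, infeasible
  {1, 2, 3, 4}: w = 20 > 8, infeasible
Best feasible subset: items [1, 4]
Total weight: 8 <= 8, total value: 19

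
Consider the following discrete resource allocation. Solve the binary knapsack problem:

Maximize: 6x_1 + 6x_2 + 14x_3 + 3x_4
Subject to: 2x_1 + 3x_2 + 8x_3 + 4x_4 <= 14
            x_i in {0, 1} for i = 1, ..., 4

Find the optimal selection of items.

Items: item 1 (v=6, w=2), item 2 (v=6, w=3), item 3 (v=14, w=8), item 4 (v=3, w=4)
Capacity: 14
Checking all 16 subsets (w = total weight, v = total value):
  {}: w = 0, v = 0
  {1}: w = 2, v = 6
  {2}: w = 3, v = 6
  {3}: w = 8, v = 14
  {4}: w = 4, v = 3
  {1, 2}: w = 5, v = 12
  {1, 3}: w = 10, v = 20
  {1, 4}: w = 6, v = 9
  {2, 3}: w = 11, v = 20
  {2, 4}: w = 7, v = 9
  {3, 4}: w = 12, v = 17
  {1, 2, 3}: w = 13, v = 26
  {1, 2, 4}: w = 9, v = 15
  {1, 3, 4}: w = 14, v = 23
  {2, 3, 4}: w = 15 > 14, infeasible
  {1, 2, 3, 4}: w = 17 > 14, infeasible
Best feasible subset: items [1, 2, 3]
Total weight: 13 <= 14, total value: 26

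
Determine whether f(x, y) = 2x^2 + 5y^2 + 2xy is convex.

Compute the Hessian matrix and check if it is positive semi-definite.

f(x,y) = 2x^2 + 5y^2 + 2xy
Hessian H = [[4, 2], [2, 10]]
trace(H) = 14, det(H) = 36
Eigenvalues: (14 +/- sqrt(52)) / 2 = 10.61, 3.394
Since both eigenvalues > 0, f is convex.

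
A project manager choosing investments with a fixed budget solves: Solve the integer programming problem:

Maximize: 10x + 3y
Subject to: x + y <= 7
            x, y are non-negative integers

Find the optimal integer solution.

Objective: 10x + 3y, constraint: x + y <= 7
Coefficient of x is 10 >= coefficient of y is 3, so allocate the entire budget to x.
Optimal: x = 7, y = 0, value = 70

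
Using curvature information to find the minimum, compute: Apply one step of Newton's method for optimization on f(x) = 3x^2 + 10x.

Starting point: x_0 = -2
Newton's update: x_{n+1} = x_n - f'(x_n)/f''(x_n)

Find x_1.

f(x) = 3x^2 + 10x
f'(x) = 6x + (10), f''(x) = 6
Newton step: x_1 = x_0 - f'(x_0)/f''(x_0)
f'(-2) = -2
x_1 = -2 - -2/6 = -5/3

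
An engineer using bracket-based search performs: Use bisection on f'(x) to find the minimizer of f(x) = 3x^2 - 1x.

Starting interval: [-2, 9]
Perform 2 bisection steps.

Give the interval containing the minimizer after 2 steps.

Finding critical point of f(x) = 3x^2 - 1x using bisection on f'(x) = 6x + -1.
f'(x) = 0 when x = 1/6.
Starting interval: [-2, 9]
Step 1: mid = 7/2, f'(mid) = 20, new interval = [-2, 7/2]
Step 2: mid = 3/4, f'(mid) = 7/2, new interval = [-2, 3/4]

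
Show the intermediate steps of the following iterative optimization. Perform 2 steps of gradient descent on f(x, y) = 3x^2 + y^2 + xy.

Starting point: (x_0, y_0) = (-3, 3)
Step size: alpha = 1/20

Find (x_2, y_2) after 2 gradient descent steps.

f(x,y) = 3x^2 + y^2 + xy
grad_x = 6x + 1y, grad_y = 2y + 1x
Step 1: grad = (-15, 3), (-9/4, 57/20)
Step 2: grad = (-213/20, 69/20), (-687/400, 1071/400)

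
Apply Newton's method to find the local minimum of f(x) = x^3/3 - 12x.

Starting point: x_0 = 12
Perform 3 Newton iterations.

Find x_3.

f(x) = x^3/3 - 12x
f'(x) = x^2 - 12, f''(x) = 2x
Newton update: x_{n+1} = x_n - (x_n^2 - 12)/(2*x_n)
Step 1: x_0 = 12, f'=132, f''=24, x_1 = 13/2
Step 2: x_1 = 13/2, f'=121/4, f''=13, x_2 = 217/52
Step 3: x_2 = 217/52, f'=14641/2704, f''=217/26, x_3 = 79537/22568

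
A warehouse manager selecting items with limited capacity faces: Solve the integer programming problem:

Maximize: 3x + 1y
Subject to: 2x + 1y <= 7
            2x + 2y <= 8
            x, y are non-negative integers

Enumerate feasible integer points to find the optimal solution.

Constraint 1: 2x + 1y <= 7
Constraint 2: 2x + 2y <= 8
Feasible x range (need y >= 0): 0 <= x <= min(7/2, 8/2) => x in {0, ..., 3}.
Enumerate feasible integer points row by row (the coefficient of y is 1 > 0, so for each x the largest feasible y gives the best value):
  x = 0: y <= min((7 - 2*0)/1, (8 - 2*0)/2) => y in {0, ..., 4}; best 3*0 + 1*4 = 4
  x = 1: y <= min((7 - 2*1)/1, (8 - 2*1)/2) => y in {0, ..., 3}; best 3*1 + 1*3 = 6
  x = 2: y <= min((7 - 2*2)/1, (8 - 2*2)/2) => y in {0, ..., 2}; best 3*2 + 1*2 = 8
  x = 3: y <= min((7 - 2*3)/1, (8 - 2*3)/2) => y in {0, ..., 1}; best 3*3 + 1*1 = 10
The maximum 3x + 1y = 10 is achieved at x = 3, y = 1.
Check: 2*3 + 1*1 = 7 <= 7 and 2*3 + 2*1 = 8 <= 8.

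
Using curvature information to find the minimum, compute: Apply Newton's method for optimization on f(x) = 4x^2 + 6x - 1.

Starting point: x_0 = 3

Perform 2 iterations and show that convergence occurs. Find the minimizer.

f(x) = 4x^2 + 6x - 1, f'(x) = 8x + (6), f''(x) = 8
Step 1: f'(3) = 30, x_1 = 3 - 30/8 = -3/4
Step 2: f'(-3/4) = 0, x_2 = -3/4 (converged)
Newton's method converges in 1 step for quadratics.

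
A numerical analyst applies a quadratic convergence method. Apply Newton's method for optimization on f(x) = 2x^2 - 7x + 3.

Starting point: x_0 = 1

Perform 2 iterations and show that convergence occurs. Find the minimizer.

f(x) = 2x^2 - 7x + 3, f'(x) = 4x + (-7), f''(x) = 4
Step 1: f'(1) = -3, x_1 = 1 - -3/4 = 7/4
Step 2: f'(7/4) = 0, x_2 = 7/4 (converged)
Newton's method converges in 1 step for quadratics.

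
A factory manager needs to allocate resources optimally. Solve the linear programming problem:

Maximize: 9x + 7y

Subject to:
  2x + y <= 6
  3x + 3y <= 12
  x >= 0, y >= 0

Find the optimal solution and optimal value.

Feasible vertices: (0, 0), (0, 4), (2, 2), (3, 0)
Objective 9x + 7y at each:
  (0, 0): 0
  (0, 4): 28
  (2, 2): 32
  (3, 0): 27
Maximum is 32 at (2, 2).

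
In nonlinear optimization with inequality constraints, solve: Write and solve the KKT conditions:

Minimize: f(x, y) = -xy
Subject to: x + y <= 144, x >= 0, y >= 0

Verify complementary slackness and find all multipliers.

Problem: min -xy s.t. x + y <= 144 (multiplier lambda), x >= 0 (mu_x), y >= 0 (mu_y)
KKT stationarity: -y + lambda - mu_x = 0, -x + lambda - mu_y = 0, with lambda, mu_x, mu_y >= 0
Complementary slackness: lambda*(x + y - 144) = 0, mu_x*x = 0, mu_y*y = 0
If lambda = 0: y = -mu_x <= 0 and x = -mu_y <= 0 force x = y = 0 with f = 0; but x = y = 72 is feasible with f = -5184 < 0, so this is not the minimum. Hence lambda > 0 and x + y = 144.
Try x > 0, y > 0 (so mu_x = mu_y = 0): y = lambda, x = lambda => x = y = lambda
x + y = 144 => 2*lambda = 144 => lambda = 72
x* = y* = 72 > 0, consistent with mu_x = mu_y = 0.
(Any feasible point with x = 0 or y = 0 has f = 0 > -5184, so the minimum is not on those boundaries.)
min(-xy) = -5184 (i.e. max xy = 5184)
Multipliers: lambda = 72, mu_x = 0, mu_y = 0
Complementary slackness: lambda*(x + y - 144) = 72*(72 + 72 - 144) = 0, mu_x*x = 0*72 = 0, mu_y*y = 0*72 = 0. Satisfied.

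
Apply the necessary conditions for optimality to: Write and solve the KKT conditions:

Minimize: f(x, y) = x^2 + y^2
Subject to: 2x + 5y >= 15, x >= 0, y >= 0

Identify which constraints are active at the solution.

KKT conditions for min x^2 + y^2 s.t. 2x + 5y >= 15, x >= 0, y >= 0:
Stationarity: 2x = mu*2 + mu_x, 2y = mu*5 + mu_y, with mu, mu_x, mu_y >= 0
Complementary slackness: mu*(2x + 5y - 15) = 0, mu_x*x = 0, mu_y*y = 0
(0, 0) is infeasible (2*0 + 5*0 < 15), so if mu = 0 stationarity would force x = mu_x/2 >= 0, y = mu_y/2 >= 0 with mu_x*x = mu_y*y = 0, i.e. x = y = 0: contradiction. Hence mu > 0 and 2x + 5y = 15 is active.
Try x > 0, y > 0 (so mu_x = mu_y = 0): x = 2*mu/2, y = 5*mu/2
Substitute: 2*(2*mu/2) + 5*(5*mu/2) = 15
  mu*29/2 = 15 => mu = 30/29
x* = 30/29 > 0, y* = 75/29 > 0, consistent with mu_x = mu_y = 0.
f is convex and the constraints are linear, so this KKT point is the global minimum.
f* = 225/29
Active constraints: 2x + 5y >= 15 (holds with equality, mu = 30/29 > 0); x >= 0 and y >= 0 are inactive (mu_x = mu_y = 0).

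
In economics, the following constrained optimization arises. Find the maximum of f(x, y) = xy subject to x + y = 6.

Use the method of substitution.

Substitute y = 6 - x into f(x,y) = xy:
g(x) = x(6 - x) = 6x - x^2
g'(x) = 6 - 2x = 0  =>  x = 3
y = 6 - 3 = 3
Maximum value = 3 * 3 = 9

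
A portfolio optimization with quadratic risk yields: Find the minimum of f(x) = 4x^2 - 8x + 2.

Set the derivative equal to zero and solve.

f(x) = 4x^2 - 8x + 2
f'(x) = 8x + (-8) = 0
x = 8/8 = 1
f(1) = -2
Since f''(x) = 8 > 0, this is a minimum.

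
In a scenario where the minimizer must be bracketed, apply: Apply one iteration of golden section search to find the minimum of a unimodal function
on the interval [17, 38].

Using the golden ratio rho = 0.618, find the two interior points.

Golden section search on [17, 38].
Golden ratio rho = 0.618 (approx).
Interior points:
  x_1 = 17 + (1-0.618)*21 = 25.0220
  x_2 = 17 + 0.618*21 = 29.9780
Compare f(x_1) and f(x_2) to determine which subinterval to keep.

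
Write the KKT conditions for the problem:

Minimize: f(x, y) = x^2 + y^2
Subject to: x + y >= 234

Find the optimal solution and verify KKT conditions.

KKT conditions for min x^2 + y^2 s.t. x + y >= 234:
Stationarity: 2x = mu, 2y = mu
So x = y = mu/2.
Complementary slackness: mu*(x + y - 234) = 0
Primal feasibility: x + y >= 234; dual feasibility: mu >= 0
If mu = 0 then x = y = 0, but 0 + 0 < 234 is infeasible, so the constraint is active.
Constraint active: x + y = 2*(mu/2) = 234 => mu = 234
x = y = 117, f = 27378
Verify: stationarity 2*117 = 234 = mu; primal 117 + 117 = 234 >= 234; dual mu = 234 >= 0; complementary slackness 234*(234 - 234) = 0. All KKT conditions hold.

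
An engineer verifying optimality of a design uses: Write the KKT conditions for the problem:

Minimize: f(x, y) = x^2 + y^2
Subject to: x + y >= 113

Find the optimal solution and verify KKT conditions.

KKT conditions for min x^2 + y^2 s.t. x + y >= 113:
Stationarity: 2x = mu, 2y = mu
So x = y = mu/2.
Complementary slackness: mu*(x + y - 113) = 0
Primal feasibility: x + y >= 113; dual feasibility: mu >= 0
If mu = 0 then x = y = 0, but 0 + 0 < 113 is infeasible, so the constraint is active.
Constraint active: x + y = 2*(mu/2) = 113 => mu = 113
x = y = 113/2, f = 12769/2
Verify: stationarity 2*(113/2) = 113 = mu; primal 113/2 + 113/2 = 113 >= 113; dual mu = 113 >= 0; complementary slackness 113*(113 - 113) = 0. All KKT conditions hold.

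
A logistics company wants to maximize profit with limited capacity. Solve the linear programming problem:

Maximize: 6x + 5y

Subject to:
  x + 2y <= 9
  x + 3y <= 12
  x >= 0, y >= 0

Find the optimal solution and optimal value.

Feasible vertices: (0, 0), (0, 4), (3, 3), (9, 0)
Objective 6x + 5y at each:
  (0, 0): 0
  (0, 4): 20
  (3, 3): 33
  (9, 0): 54
Maximum is 54 at (9, 0).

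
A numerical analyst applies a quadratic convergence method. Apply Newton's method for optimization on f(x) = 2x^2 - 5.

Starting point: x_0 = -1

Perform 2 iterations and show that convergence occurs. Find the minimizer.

f(x) = 2x^2 - 5, f'(x) = 4x + (0), f''(x) = 4
Step 1: f'(-1) = -4, x_1 = -1 - -4/4 = 0
Step 2: f'(0) = 0, x_2 = 0 (converged)
Newton's method converges in 1 step for quadratics.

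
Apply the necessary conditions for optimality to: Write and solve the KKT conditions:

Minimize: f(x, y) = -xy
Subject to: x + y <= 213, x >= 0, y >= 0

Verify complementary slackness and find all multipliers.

Problem: min -xy s.t. x + y <= 213 (multiplier lambda), x >= 0 (mu_x), y >= 0 (mu_y)
KKT stationarity: -y + lambda - mu_x = 0, -x + lambda - mu_y = 0, with lambda, mu_x, mu_y >= 0
Complementary slackness: lambda*(x + y - 213) = 0, mu_x*x = 0, mu_y*y = 0
If lambda = 0: y = -mu_x <= 0 and x = -mu_y <= 0 force x = y = 0 with f = 0; but x = y = 213/2 is feasible with f = -45369/4 < 0, so this is not the minimum. Hence lambda > 0 and x + y = 213.
Try x > 0, y > 0 (so mu_x = mu_y = 0): y = lambda, x = lambda => x = y = lambda
x + y = 213 => 2*lambda = 213 => lambda = 213/2
x* = y* = 213/2 > 0, consistent with mu_x = mu_y = 0.
(Any feasible point with x = 0 or y = 0 has f = 0 > -45369/4, so the minimum is not on those boundaries.)
min(-xy) = -45369/4 (i.e. max xy = 45369/4)
Multipliers: lambda = 213/2, mu_x = 0, mu_y = 0
Complementary slackness: lambda*(x + y - 213) = 213/2*(213/2 + 213/2 - 213) = 0, mu_x*x = 0*213/2 = 0, mu_y*y = 0*213/2 = 0. Satisfied.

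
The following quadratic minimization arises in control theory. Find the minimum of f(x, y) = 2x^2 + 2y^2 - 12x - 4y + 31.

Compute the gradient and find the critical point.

f(x,y) = 2x^2 + 2y^2 - 12x - 4y + 31
df/dx = 4x + (-12) = 0  =>  x = 3
df/dy = 4y + (-4) = 0  =>  y = 1
f(3, 1) = 2*(3)^2 + 2*(1)^2 + -12*(3) + -4*(1) + 31 = 11
Hessian is diagonal with entries 4, 4 > 0, so this is a minimum.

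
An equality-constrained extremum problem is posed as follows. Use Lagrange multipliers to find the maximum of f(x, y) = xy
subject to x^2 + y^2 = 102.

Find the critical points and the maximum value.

Lagrange conditions: y = 2*lambda*x and x = 2*lambda*y
If x = 0 then y = 0, violating the constraint, so x, y != 0.
Dividing: y/x = x/y => x^2 = y^2 => y = x or y = -x
Constraint: 2x^2 = 102 => x^2 = 51 => x = +/-sqrt(51)
Critical points: (sqrt(51), sqrt(51)), (-sqrt(51), -sqrt(51)), (sqrt(51), -sqrt(51)), (-sqrt(51), sqrt(51))
  y = x:  xy = x^2 = 51  at (sqrt(51), sqrt(51)) and (-sqrt(51), -sqrt(51))
  y = -x: xy = -x^2 = -51 at (sqrt(51), -sqrt(51)) and (-sqrt(51), sqrt(51))
Maximum xy = 51 at (sqrt(51), sqrt(51)) and (-sqrt(51), -sqrt(51))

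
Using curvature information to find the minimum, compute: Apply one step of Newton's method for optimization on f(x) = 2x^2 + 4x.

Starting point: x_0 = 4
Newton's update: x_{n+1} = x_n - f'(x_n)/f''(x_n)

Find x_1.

f(x) = 2x^2 + 4x
f'(x) = 4x + (4), f''(x) = 4
Newton step: x_1 = x_0 - f'(x_0)/f''(x_0)
f'(4) = 20
x_1 = 4 - 20/4 = -1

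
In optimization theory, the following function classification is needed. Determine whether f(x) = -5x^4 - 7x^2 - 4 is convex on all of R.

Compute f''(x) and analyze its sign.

f(x) = -5x^4 - 7x^2 - 4
f'(x) = -20x^3 + -14x
f''(x) = -60x^2 + -14
f''(x) = -60x^2 + -14 <= -14 < 0 for all x
Therefore, f is concave on R.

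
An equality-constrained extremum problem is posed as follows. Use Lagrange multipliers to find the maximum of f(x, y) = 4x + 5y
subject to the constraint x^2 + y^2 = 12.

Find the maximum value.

Set up Lagrange conditions: grad f = lambda * grad g
  4 = 2*lambda*x
  5 = 2*lambda*y
From these: x/y = 4/5, so x = 4t, y = 5t for some t.
Substitute into constraint: (4t)^2 + (5t)^2 = 12
  t^2 * 41 = 12
  t = sqrt(12/41)
Maximum = 4*x + 5*y = (4^2 + 5^2)*t = 41 * sqrt(12/41) = sqrt(492)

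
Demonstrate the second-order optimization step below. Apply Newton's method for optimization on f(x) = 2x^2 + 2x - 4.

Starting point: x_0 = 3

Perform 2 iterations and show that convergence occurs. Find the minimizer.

f(x) = 2x^2 + 2x - 4, f'(x) = 4x + (2), f''(x) = 4
Step 1: f'(3) = 14, x_1 = 3 - 14/4 = -1/2
Step 2: f'(-1/2) = 0, x_2 = -1/2 (converged)
Newton's method converges in 1 step for quadratics.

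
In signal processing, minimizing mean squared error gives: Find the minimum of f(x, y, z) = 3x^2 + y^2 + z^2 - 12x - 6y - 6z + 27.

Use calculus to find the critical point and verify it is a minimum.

f(x,y,z) = 3x^2 + y^2 + z^2 - 12x - 6y - 6z + 27
df/dx = 6x + (-12) = 0 => x = 2
df/dy = 2y + (-6) = 0 => y = 3
df/dz = 2z + (-6) = 0 => z = 3
f(2,3,3) = 3*(2)^2 + 1*(3)^2 + 1*(3)^2 + -12*(2) + -6*(3) + -6*(3) + 27 = -3
Hessian is diagonal with entries 6, 2, 2 > 0, confirmed minimum.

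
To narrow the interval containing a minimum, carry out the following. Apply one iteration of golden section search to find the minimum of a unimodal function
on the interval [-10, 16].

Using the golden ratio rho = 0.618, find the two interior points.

Golden section search on [-10, 16].
Golden ratio rho = 0.618 (approx).
Interior points:
  x_1 = -10 + (1-0.618)*26 = -0.0680
  x_2 = -10 + 0.618*26 = 6.0680
Compare f(x_1) and f(x_2) to determine which subinterval to keep.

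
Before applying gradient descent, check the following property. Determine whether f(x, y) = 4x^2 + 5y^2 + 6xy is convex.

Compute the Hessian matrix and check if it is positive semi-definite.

f(x,y) = 4x^2 + 5y^2 + 6xy
Hessian H = [[8, 6], [6, 10]]
trace(H) = 18, det(H) = 44
Eigenvalues: (18 +/- sqrt(148)) / 2 = 15.08, 2.917
Since both eigenvalues > 0, f is convex.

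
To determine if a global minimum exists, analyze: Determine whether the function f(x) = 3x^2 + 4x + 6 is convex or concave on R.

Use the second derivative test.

f(x) = 3x^2 + 4x + 6
f'(x) = 6x + 4
f''(x) = 6
Since f''(x) = 6 > 0 for all x, f is convex on R.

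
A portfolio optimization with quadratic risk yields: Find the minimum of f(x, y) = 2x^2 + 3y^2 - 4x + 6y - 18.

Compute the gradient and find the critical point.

f(x,y) = 2x^2 + 3y^2 - 4x + 6y - 18
df/dx = 4x + (-4) = 0  =>  x = 1
df/dy = 6y + (6) = 0  =>  y = -1
f(1, -1) = 2*(1)^2 + 3*(-1)^2 + -4*(1) + 6*(-1) + -18 = -23
Hessian is diagonal with entries 4, 6 > 0, so this is a minimum.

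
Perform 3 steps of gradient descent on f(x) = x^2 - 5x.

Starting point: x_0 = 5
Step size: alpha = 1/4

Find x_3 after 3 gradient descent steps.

f(x) = x^2 - 5x, f'(x) = 2x + (-5)
Step 1: f'(5) = 5, x_1 = 5 - 1/4 * 5 = 15/4
Step 2: f'(15/4) = 5/2, x_2 = 15/4 - 1/4 * 5/2 = 25/8
Step 3: f'(25/8) = 5/4, x_3 = 25/8 - 1/4 * 5/4 = 45/16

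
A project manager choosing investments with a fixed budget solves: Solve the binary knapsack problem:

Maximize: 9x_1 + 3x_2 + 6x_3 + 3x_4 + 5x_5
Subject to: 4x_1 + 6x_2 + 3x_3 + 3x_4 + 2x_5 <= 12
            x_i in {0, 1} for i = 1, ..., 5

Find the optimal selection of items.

Items: item 1 (v=9, w=4), item 2 (v=3, w=6), item 3 (v=6, w=3), item 4 (v=3, w=3), item 5 (v=5, w=2)
Capacity: 12
Checking all 32 subsets (w = total weight, v = total value):
  {}: w = 0, v = 0
  {1}: w = 4, v = 9
  {2}: w = 6, v = 3
  {3}: w = 3, v = 6
  {4}: w = 3, v = 3
  {5}: w = 2, v = 5
  {1, 2}: w = 10, v = 12
  {1, 3}: w = 7, v = 15
  {1, 4}: w = 7, v = 12
  {1, 5}: w = 6, v = 14
  {2, 3}: w = 9, v = 9
  {2, 4}: w = 9, v = 6
  {2, 5}: w = 8, v = 8
  {3, 4}: w = 6, v = 9
  {3, 5}: w = 5, v = 11
  {4, 5}: w = 5, v = 8
  {1, 2, 3}: w = 13 > 12, infeasible
  {1, 2, 4}: w = 13 > 12, infeasible
  {1, 2, 5}: w = 12, v = 17
  {1, 3, 4}: w = 10, v = 18
  {1, 3, 5}: w = 9, v = 20
  {1, 4, 5}: w = 9, v = 17
  {2, 3, 4}: w = 12, v = 12
  {2, 3, 5}: w = 11, v = 14
  {2, 4, 5}: w = 11, v = 11
  {3, 4, 5}: w = 8, v = 14
  {1, 2, 3, 4}: w = 16 > 12, infeasible
  {1, 2, 3, 5}: w = 15 > 12, infeasible
  {1, 2, 4, 5}: w = 15 > 12, infeasible
  {1, 3, 4, 5}: w = 12, v = 23
  {2, 3, 4, 5}: w = 14 > 12, infeasible
  {1, 2, 3, 4, 5}: w = 18 > 12, infeasible
Best feasible subset: items [1, 3, 4, 5]
Total weight: 12 <= 12, total value: 23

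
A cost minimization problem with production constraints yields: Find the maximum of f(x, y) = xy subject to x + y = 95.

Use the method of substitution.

Substitute y = 95 - x into f(x,y) = xy:
g(x) = x(95 - x) = 95x - x^2
g'(x) = 95 - 2x = 0  =>  x = 95/2
y = 95 - 95/2 = 95/2
Maximum value = (95/2) * (95/2) = 9025/4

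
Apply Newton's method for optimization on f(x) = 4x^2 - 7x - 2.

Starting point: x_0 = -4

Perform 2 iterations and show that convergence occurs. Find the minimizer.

f(x) = 4x^2 - 7x - 2, f'(x) = 8x + (-7), f''(x) = 8
Step 1: f'(-4) = -39, x_1 = -4 - -39/8 = 7/8
Step 2: f'(7/8) = 0, x_2 = 7/8 (converged)
Newton's method converges in 1 step for quadratics.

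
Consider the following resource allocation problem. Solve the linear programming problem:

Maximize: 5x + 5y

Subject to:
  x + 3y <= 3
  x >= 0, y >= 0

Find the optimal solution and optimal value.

The feasible region has vertices at [(0, 0), (3, 0), (0, 1)].
Checking objective 5x + 5y at each vertex:
  (0, 0): 5*0 + 5*0 = 0
  (3, 0): 5*3 + 5*0 = 15
  (0, 1): 5*0 + 5*1 = 5
Maximum is 15 at (3, 0).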